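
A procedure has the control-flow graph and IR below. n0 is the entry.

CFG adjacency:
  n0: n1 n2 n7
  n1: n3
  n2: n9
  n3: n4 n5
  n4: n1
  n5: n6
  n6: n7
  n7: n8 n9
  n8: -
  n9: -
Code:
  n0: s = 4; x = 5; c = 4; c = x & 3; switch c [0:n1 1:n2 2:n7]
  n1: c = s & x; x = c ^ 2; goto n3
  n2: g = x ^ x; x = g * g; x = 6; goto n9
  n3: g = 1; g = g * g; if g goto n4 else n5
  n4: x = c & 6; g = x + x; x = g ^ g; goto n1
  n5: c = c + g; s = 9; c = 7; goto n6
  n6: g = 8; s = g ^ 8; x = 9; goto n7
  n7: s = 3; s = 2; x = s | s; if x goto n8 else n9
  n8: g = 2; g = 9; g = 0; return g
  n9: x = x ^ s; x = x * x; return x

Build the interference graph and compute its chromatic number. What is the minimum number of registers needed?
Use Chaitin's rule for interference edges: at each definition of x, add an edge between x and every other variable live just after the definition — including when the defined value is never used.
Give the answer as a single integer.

def/use:
  n0: def={c,s,x} ue=∅
  n1: def={c,x} ue={s,x}
  n2: def={g,x} ue={x}
  n3: def={g} ue=∅
  n4: def={g,x} ue={c}
  n5: def={c,s} ue={c,g}
  n6: def={g,s,x} ue=∅
  n7: def={s,x} ue=∅
  n8: def={g} ue=∅
  n9: def={x} ue={s,x}

Live sets:
  n0 li=∅ lo={s,x}
  n1 li={s,x} lo={c,s}
  n2 li={s,x} lo={s,x}
  n3 li={c,s} lo={c,g,s}
  n4 li={c,s} lo={s,x}
  n5 li={c,g} lo=∅
  n6 li=∅ lo=∅
  n7 li=∅ lo={s,x}
  n8 li=∅ lo=∅
  n9 li={s,x} lo=∅

Conflict graph:
  c — {g,s,x}
  g — {c,s}
  s — {c,g,x}
  x — {c,s}

Colouring:
  clique {c,g,s} ⇒ need ≥ 3
  assign c→R0 g→R2 s→R1 x→R2 — no edge inside a register ⇒ χ ≤ 3
  χ = 3

Answer: 3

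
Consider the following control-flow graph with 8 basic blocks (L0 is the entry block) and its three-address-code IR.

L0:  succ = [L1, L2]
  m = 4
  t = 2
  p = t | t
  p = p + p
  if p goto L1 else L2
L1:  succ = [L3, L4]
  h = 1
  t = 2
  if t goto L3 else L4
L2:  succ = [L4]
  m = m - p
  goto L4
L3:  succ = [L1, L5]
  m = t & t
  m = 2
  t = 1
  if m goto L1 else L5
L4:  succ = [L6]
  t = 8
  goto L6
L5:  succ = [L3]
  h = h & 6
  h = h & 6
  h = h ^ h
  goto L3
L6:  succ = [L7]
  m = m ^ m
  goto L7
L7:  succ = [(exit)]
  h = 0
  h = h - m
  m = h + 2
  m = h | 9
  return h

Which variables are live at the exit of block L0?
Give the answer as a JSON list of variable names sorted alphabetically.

def/use:
  L0: {m,p,t} / ∅
  L1: {h,t} / ∅
  L2: {m} / {m,p}
  L3: {m,t} / {t}
  L4: {t} / ∅
  L5: {h} / {h}
  L6: {m} / {m}
  L7: {h,m} / {m}

Liveness:
  L0: in=∅ out={m,p}
  L1: in={m} out={h,m,t}
  L2: in={m,p} out={m}
  L3: in={h,t} out={h,m,t}
  L4: in={m} out={m}
  L5: in={h,t} out={h,t}
  L6: in={m} out={m}
  L7: in={m} out=∅

live-out(L0) = ["m", "p"]

Answer: ["m", "p"]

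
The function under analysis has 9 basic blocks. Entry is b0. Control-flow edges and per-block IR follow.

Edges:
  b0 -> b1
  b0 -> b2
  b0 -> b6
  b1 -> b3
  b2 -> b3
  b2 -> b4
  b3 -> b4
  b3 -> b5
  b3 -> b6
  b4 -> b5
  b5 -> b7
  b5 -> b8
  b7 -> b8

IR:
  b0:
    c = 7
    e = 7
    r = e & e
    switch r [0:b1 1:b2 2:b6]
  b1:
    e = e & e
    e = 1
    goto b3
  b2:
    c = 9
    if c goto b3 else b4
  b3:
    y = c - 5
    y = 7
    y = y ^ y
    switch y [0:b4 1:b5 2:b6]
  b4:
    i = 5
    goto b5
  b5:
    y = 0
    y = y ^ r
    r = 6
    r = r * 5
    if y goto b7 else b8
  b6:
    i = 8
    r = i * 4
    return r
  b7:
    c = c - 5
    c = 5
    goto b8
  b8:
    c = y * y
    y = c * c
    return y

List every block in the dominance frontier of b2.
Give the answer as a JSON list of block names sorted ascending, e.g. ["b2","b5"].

idom tree: b1←b0 b2←b0 b3←b0 b4←b0 b5←b0 b6←b0 b7←b5 b8←b5
Join-block Dom:
  b3: preds {b1,b2}: {b0,b1} ∩ {b0,b2} = {b0}; idom=b0
  b4: preds {b2,b3}: {b0,b2} ∩ {b0,b3} = {b0}; idom=b0
  b5: preds {b3,b4}: {b0,b3} ∩ {b0,b4} = {b0}; idom=b0
  b6: preds {b0,b3}: {b0} ∩ {b0,b3} = {b0}; idom=b0
  b8: preds {b5,b7}: {b0,b5} ∩ {b0,b5,b7} = {b0,b5}; idom=b5

DF derivation:
  b3←b1: walk b1 to b0
  b3←b2: walk b2 to b0
  b4←b2: walk b2 to b0
  b4←b3: walk b3 to b0
  b5←b3: walk b3 to b0
  b5←b4: walk b4 to b0
  b6←b0: walk · to b0
  b6←b3: walk b3 to b0
  b8←b5: walk · to b5
  b8←b7: walk b7 to b5
  b0: DF=∅
  b1: DF={b3}
  b2: DF={b3,b4}
  b3: DF={b4,b5,b6}
  b4: DF={b5}
  b5: DF=∅
  b6: DF=∅
  b7: DF={b8}
  b8: DF=∅

DF(b2) = ["b3", "b4"]

Answer: ["b3", "b4"]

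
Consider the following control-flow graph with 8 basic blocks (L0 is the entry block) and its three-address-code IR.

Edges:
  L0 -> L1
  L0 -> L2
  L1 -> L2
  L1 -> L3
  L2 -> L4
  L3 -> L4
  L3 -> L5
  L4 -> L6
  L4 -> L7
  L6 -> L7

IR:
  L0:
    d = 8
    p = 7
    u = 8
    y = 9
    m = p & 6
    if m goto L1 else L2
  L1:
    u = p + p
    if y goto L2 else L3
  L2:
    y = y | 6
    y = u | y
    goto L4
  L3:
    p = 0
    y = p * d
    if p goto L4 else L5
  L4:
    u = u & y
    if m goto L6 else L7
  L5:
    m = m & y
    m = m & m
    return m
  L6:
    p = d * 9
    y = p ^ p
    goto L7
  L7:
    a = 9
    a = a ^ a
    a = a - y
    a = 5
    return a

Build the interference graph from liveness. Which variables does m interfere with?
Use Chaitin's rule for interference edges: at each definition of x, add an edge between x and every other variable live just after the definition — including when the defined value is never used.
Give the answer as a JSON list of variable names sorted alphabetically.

Answer: ["d", "p", "u", "y"]

Analysis:
Per-block:
  L0: {d,m,p,u,y} / ∅
  L1: {u} / {p,y}
  L2: {y} / {u,y}
  L3: {p,y} / {d}
  L4: {u} / {m,u,y}
  L5: {m} / {m,y}
  L6: {p,y} / {d}
  L7: {a} / {y}

Live sets:
  live L0: ∅→{d,m,p,u,y}
  live L1: {d,m,p,y}→{d,m,u,y}
  live L2: {d,m,u,y}→{d,m,u,y}
  live L3: {d,m,u}→{d,m,u,y}
  live L4: {d,m,u,y}→{d,y}
  live L5: {m,y}→∅
  live L6: {d}→{y}
  live L7: {y}→∅

Interference:
  a — {y}
  d — {m,p,u,y}
  m — {d,p,u,y}
  p — {d,m,u,y}
  u — {d,m,p,y}
  y — {a,d,m,p,u}

N(m) = ["d", "p", "u", "y"]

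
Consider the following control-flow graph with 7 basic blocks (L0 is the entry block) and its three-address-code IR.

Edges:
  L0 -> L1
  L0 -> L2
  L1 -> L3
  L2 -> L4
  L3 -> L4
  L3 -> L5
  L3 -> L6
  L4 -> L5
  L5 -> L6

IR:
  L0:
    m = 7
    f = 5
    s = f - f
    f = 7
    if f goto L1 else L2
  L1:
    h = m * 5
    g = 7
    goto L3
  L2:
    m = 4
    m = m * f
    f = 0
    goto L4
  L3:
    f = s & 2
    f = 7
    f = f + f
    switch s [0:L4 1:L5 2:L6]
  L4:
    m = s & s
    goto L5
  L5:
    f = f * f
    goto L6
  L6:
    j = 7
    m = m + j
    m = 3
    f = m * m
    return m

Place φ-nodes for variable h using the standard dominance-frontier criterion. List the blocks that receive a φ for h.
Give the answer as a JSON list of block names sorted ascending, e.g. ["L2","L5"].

idom tree: L1←L0 L2←L0 L3←L1 L4←L0 L5←L0 L6←L0
Join-block Dom:
  L4: preds {L2,L3}: {L0,L2} ∩ {L0,L1,L3} = {L0}; idom=L0
  L5: preds {L3,L4}: {L0,L1,L3} ∩ {L0,L4} = {L0}; idom=L0
  L6: preds {L3,L5}: {L0,L1,L3} ∩ {L0,L5} = {L0}; idom=L0

DF derivation:
  join L4 pred L2: L2 stop@L0
  join L4 pred L3: L3→L1 stop@L0
  join L5 pred L3: L3→L1 stop@L0
  join L5 pred L4: L4 stop@L0
  join L6 pred L3: L3→L1 stop@L0
  join L6 pred L5: L5 stop@L0
  DF(L0)=∅
  DF(L1)={L4,L5,L6}
  DF(L2)={L4}
  DF(L3)={L4,L5,L6}
  DF(L4)={L5}
  DF(L5)={L6}
  DF(L6)=∅

φ for h: defs {L1}
  DF⁺ = {L4,L5,L6}

Answer: ["L4", "L5", "L6"]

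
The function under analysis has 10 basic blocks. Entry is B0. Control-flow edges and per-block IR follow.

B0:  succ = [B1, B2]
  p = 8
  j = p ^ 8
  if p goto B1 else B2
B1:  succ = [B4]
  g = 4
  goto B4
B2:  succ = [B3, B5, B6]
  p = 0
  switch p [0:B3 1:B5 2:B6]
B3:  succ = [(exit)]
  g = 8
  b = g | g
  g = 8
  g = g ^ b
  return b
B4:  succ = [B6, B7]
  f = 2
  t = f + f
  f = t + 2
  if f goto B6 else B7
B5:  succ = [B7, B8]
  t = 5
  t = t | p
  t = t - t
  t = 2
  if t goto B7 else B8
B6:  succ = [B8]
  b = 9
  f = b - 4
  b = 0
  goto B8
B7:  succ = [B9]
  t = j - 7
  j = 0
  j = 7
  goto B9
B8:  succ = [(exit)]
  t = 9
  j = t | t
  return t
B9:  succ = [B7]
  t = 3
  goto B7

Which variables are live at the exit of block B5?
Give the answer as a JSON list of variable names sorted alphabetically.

def/use:
  B0: {j,p} / ∅
  B1: {g} / ∅
  B2: {p} / ∅
  B3: {b,g} / ∅
  B4: {f,t} / ∅
  B5: {t} / {p}
  B6: {b,f} / ∅
  B7: {j,t} / {j}
  B8: {j,t} / ∅
  B9: {t} / ∅

Live sets:
  B0: in=∅ out={j}
  B1: in={j} out={j}
  B2: in={j} out={j,p}
  B3: in=∅ out=∅
  B4: in={j} out={j}
  B5: in={j,p} out={j}
  B6: in=∅ out=∅
  B7: in={j} out={j}
  B8: in=∅ out=∅
  B9: in={j} out={j}

live-out(B5) = ["j"]

Answer: ["j"]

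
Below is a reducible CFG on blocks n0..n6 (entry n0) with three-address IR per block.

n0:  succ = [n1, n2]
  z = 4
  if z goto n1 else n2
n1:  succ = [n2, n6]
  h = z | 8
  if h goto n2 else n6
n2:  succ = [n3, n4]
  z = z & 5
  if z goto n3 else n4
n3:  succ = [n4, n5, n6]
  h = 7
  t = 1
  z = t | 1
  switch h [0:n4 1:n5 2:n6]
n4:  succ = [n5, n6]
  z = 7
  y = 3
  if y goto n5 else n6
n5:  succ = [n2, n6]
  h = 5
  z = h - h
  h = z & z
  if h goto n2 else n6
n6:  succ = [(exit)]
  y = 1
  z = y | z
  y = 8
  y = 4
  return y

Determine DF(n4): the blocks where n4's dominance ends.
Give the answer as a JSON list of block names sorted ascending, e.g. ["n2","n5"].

Answer: ["n5", "n6"]

Working:
idom tree: n1←n0 n2←n0 n3←n2 n4←n2 n5←n2 n6←n0
Dom∩ at merges:
  n2: preds {n0,n1,n5}: {n0} ∩ {n0,n1} ∩ {n0,n2,n5} = {n0}; idom=n0
  n4: preds {n2,n3}: {n0,n2} ∩ {n0,n2,n3} = {n0,n2}; idom=n2
  n5: preds {n3,n4}: {n0,n2,n3} ∩ {n0,n2,n4} = {n0,n2}; idom=n2
  n6: preds {n1,n3,n4,n5}: {n0,n1} ∩ {n0,n2,n3} ∩ {n0,n2,n4} ∩ {n0,n2,n5} = {n0}; idom=n0

DF walk-up:
  n2←n0: walk · to n0
  n2←n1: walk n1 to n0
  n2←n5: walk n5→n2 to n0
  n4←n2: walk · to n2
  n4←n3: walk n3 to n2
  n5←n3: walk n3 to n2
  n5←n4: walk n4 to n2
  n6←n1: walk n1 to n0
  n6←n3: walk n3→n2 to n0
  n6←n4: walk n4→n2 to n0
  n6←n5: walk n5→n2 to n0
  DF(n0)=∅
  DF(n1)={n2,n6}
  DF(n2)={n2,n6}
  DF(n3)={n4,n5,n6}
  DF(n4)={n5,n6}
  DF(n5)={n2,n6}
  DF(n6)=∅

DF(n4) = ["n5", "n6"]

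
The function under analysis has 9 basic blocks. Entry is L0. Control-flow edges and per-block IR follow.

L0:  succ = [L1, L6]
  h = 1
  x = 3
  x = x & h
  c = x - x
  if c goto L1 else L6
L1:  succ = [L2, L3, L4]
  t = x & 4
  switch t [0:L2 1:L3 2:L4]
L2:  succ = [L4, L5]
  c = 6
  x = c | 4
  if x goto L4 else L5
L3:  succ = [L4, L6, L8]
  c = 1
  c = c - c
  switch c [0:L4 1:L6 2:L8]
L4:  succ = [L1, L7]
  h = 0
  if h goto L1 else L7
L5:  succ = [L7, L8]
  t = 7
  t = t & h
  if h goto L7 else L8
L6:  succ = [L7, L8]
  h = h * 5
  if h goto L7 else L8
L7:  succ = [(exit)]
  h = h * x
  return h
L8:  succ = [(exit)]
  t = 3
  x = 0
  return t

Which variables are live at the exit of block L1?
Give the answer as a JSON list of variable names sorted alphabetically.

Answer: ["h", "x"]

Analysis:
Block summaries:
  L0: def={c,h,x} ue=∅
  L1: def={t} ue={x}
  L2: def={c,x} ue=∅
  L3: def={c} ue=∅
  L4: def={h} ue=∅
  L5: def={t} ue={h}
  L6: def={h} ue={h}
  L7: def={h} ue={h,x}
  L8: def={t,x} ue=∅

Liveness:
  L0: in=∅ out={h,x}
  L1: in={h,x} out={h,x}
  L2: in={h} out={h,x}
  L3: in={h,x} out={h,x}
  L4: in={x} out={h,x}
  L5: in={h,x} out={h,x}
  L6: in={h,x} out={h,x}
  L7: in={h,x} out=∅
  L8: in=∅ out=∅

live-out(L1) = ["h", "x"]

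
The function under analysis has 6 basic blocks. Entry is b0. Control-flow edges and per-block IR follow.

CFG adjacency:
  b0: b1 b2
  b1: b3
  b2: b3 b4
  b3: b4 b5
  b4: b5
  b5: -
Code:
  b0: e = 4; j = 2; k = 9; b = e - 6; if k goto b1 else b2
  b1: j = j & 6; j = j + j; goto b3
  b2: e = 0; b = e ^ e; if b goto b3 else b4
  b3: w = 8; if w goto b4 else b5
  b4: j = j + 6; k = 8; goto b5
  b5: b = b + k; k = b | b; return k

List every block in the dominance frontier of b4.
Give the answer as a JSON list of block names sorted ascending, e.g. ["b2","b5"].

Answer: ["b5"]

Derivation:
idom tree: b1←b0 b2←b0 b3←b0 b4←b0 b5←b0
Dom∩ at merges:
  b3: preds {b1,b2}: {b0,b1} ∩ {b0,b2} = {b0}; idom=b0
  b4: preds {b2,b3}: {b0,b2} ∩ {b0,b3} = {b0}; idom=b0
  b5: preds {b3,b4}: {b0,b3} ∩ {b0,b4} = {b0}; idom=b0

Frontier:
  join b3 pred b1: b1 stop@b0
  join b3 pred b2: b2 stop@b0
  join b4 pred b2: b2 stop@b0
  join b4 pred b3: b3 stop@b0
  join b5 pred b3: b3 stop@b0
  join b5 pred b4: b4 stop@b0
  DF(b0)=∅
  DF(b1)={b3}
  DF(b2)={b3,b4}
  DF(b3)={b4,b5}
  DF(b4)={b5}
  DF(b5)=∅

DF(b4) = ["b5"]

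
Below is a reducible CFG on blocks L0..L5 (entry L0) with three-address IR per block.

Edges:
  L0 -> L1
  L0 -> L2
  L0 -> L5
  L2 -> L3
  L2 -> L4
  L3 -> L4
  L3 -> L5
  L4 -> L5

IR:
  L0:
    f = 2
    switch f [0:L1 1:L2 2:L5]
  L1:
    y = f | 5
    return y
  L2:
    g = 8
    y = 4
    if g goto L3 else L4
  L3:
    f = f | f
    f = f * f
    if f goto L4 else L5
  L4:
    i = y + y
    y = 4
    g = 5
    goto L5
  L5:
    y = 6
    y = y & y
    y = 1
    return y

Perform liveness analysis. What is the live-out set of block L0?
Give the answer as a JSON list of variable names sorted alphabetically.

Answer: ["f"]

Derivation:
Block summaries:
  L0: {f} / ∅
  L1: {y} / {f}
  L2: {g,y} / ∅
  L3: {f} / {f}
  L4: {g,i,y} / {y}
  L5: {y} / ∅

Backward fixpoint:
  L0: in=∅ out={f}
  L1: in={f} out=∅
  L2: in={f} out={f,y}
  L3: in={f,y} out={y}
  L4: in={y} out=∅
  L5: in=∅ out=∅

live-out(L0) = ["f"]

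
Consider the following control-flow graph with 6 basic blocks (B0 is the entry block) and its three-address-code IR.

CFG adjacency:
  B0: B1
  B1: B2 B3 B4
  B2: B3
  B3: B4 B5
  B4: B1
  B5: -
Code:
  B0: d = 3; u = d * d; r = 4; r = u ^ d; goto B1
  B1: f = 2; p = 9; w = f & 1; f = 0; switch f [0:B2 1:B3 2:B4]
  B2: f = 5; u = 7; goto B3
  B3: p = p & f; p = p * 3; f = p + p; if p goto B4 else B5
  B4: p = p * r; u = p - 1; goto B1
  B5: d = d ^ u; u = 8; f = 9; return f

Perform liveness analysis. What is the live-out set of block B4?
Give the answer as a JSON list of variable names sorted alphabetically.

def/use:
  B0: def={d,r,u} ue=∅
  B1: def={f,p,w} ue=∅
  B2: def={f,u} ue=∅
  B3: def={f,p} ue={f,p}
  B4: def={p,u} ue={p,r}
  B5: def={d,f,u} ue={d,u}

Liveness:
  live B0: ∅→{d,r,u}
  live B1: {d,r,u}→{d,f,p,r,u}
  live B2: {d,p,r}→{d,f,p,r,u}
  live B3: {d,f,p,r,u}→{d,p,r,u}
  live B4: {d,p,r}→{d,r,u}
  live B5: {d,u}→∅

live-out(B4) = ["d", "r", "u"]

Answer: ["d", "r", "u"]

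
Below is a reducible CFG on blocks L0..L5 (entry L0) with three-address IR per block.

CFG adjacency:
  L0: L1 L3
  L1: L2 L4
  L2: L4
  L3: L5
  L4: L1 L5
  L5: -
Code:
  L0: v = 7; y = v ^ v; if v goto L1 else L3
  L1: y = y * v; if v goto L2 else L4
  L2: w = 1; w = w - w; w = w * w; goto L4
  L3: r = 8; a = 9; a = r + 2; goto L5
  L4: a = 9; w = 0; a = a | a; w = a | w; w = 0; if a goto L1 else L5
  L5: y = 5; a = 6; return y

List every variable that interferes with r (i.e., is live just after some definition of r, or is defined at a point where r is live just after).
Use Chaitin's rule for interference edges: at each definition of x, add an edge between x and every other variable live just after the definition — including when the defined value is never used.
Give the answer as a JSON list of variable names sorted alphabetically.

Answer: ["a"]

Working:
Per-block:
  L0: def={v,y} ue=∅
  L1: def={y} ue={v,y}
  L2: def={w} ue=∅
  L3: def={a,r} ue=∅
  L4: def={a,w} ue=∅
  L5: def={a,y} ue=∅

Backward fixpoint:
  L0: in=∅ out={v,y}
  L1: in={v,y} out={v,y}
  L2: in={v,y} out={v,y}
  L3: in=∅ out=∅
  L4: in={v,y} out={v,y}
  L5: in=∅ out=∅

Interfere edges:
  a — {r,v,w,y}
  r — {a}
  v — {a,w,y}
  w — {a,v,y}
  y — {a,v,w}

N(r) = ["a"]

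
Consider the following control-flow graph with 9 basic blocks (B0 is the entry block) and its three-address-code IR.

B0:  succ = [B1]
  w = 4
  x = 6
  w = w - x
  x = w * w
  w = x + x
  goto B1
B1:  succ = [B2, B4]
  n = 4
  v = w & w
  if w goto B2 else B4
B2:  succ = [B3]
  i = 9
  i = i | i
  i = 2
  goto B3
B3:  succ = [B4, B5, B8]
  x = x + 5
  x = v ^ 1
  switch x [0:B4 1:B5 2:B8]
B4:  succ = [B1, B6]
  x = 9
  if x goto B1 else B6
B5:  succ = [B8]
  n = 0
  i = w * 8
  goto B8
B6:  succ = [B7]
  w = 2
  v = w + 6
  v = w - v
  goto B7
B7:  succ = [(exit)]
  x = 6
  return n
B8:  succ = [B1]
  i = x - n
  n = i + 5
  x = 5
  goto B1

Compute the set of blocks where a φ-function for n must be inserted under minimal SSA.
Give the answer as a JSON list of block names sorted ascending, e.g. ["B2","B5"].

Answer: ["B1", "B8"]

Derivation:
idom tree: B1←B0 B2←B1 B3←B2 B4←B1 B5←B3 B6←B4 B7←B6 B8←B3
Dom∩ at merges:
  B1: preds {B0,B4,B8}: {B0} ∩ {B0,B1,B4} ∩ {B0,B1,B2,B3,B8} = {B0}; idom=B0
  B4: preds {B1,B3}: {B0,B1} ∩ {B0,B1,B2,B3} = {B0,B1}; idom=B1
  B8: preds {B3,B5}: {B0,B1,B2,B3} ∩ {B0,B1,B2,B3,B5} = {B0,B1,B2,B3}; idom=B3

DF walk-up:
  join B1 pred B0: · stop@B0
  join B1 pred B4: B4→B1 stop@B0
  join B1 pred B8: B8→B3→B2→B1 stop@B0
  join B4 pred B1: · stop@B1
  join B4 pred B3: B3→B2 stop@B1
  join B8 pred B3: · stop@B3
  join B8 pred B5: B5 stop@B3
  B0: DF=∅
  B1: DF={B1}
  B2: DF={B1,B4}
  B3: DF={B1,B4}
  B4: DF={B1}
  B5: DF={B8}
  B6: DF=∅
  B7: DF=∅
  B8: DF={B1}

φ for n: defs {B1,B5,B8}
  DF⁺ = {B1,B8}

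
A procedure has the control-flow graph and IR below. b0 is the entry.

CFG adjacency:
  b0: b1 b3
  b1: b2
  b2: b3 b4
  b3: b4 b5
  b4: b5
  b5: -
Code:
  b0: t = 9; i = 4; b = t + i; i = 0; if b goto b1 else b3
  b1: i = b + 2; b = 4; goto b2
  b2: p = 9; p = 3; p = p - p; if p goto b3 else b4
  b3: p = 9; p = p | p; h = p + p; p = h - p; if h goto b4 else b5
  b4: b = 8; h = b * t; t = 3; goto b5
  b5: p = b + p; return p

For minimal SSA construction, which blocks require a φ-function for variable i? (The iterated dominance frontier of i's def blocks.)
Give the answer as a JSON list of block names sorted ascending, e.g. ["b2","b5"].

idom tree: b1←b0 b2←b1 b3←b0 b4←b0 b5←b0
Dom∩ at merges:
  b3: preds {b0,b2}: {b0} ∩ {b0,b1,b2} = {b0}; idom=b0
  b4: preds {b2,b3}: {b0,b1,b2} ∩ {b0,b3} = {b0}; idom=b0
  b5: preds {b3,b4}: {b0,b3} ∩ {b0,b4} = {b0}; idom=b0

DF derivation:
  b3←b0: walk · to b0
  b3←b2: walk b2→b1 to b0
  b4←b2: walk b2→b1 to b0
  b4←b3: walk b3 to b0
  b5←b3: walk b3 to b0
  b5←b4: walk b4 to b0
  b0 → ∅
  b1 → {b3,b4}
  b2 → {b3,b4}
  b3 → {b4,b5}
  b4 → {b5}
  b5 → ∅

φ for i: defs {b0,b1}
  DF⁺ = {b3,b4,b5}

Answer: ["b3", "b4", "b5"]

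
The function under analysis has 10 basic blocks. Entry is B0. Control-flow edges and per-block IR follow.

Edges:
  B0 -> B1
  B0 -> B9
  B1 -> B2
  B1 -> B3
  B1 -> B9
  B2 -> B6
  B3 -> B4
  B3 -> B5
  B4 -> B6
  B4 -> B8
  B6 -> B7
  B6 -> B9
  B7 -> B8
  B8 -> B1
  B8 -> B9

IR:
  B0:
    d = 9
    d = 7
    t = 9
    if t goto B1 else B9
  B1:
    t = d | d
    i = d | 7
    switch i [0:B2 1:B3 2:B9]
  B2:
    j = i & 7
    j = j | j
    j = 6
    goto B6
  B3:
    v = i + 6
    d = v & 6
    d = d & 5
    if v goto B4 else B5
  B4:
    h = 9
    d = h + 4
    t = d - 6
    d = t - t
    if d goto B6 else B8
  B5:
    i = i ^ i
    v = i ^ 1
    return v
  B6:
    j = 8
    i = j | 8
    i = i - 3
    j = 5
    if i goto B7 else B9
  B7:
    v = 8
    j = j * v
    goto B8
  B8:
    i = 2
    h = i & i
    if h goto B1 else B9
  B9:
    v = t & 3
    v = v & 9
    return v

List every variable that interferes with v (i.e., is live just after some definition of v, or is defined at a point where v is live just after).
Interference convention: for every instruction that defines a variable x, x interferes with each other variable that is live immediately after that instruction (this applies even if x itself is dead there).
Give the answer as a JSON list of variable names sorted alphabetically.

def/use:
  B0 def {d,t} use ∅
  B1 def {i,t} use {d}
  B2 def {j} use {i}
  B3 def {d,v} use {i}
  B4 def {d,h,t} use ∅
  B5 def {i,v} use {i}
  B6 def {i,j} use ∅
  B7 def {j,v} use {j}
  B8 def {h,i} use ∅
  B9 def {v} use {t}

Backward fixpoint:
  B0 li=∅ lo={d,t}
  B1 li={d} lo={d,i,t}
  B2 li={d,i,t} lo={d,t}
  B3 li={i} lo={i}
  B4 li=∅ lo={d,t}
  B5 li={i} lo=∅
  B6 li={d,t} lo={d,j,t}
  B7 li={d,j,t} lo={d,t}
  B8 li={d,t} lo={d,t}
  B9 li={t} lo=∅

Interference:
  d — {h,i,j,t,v}
  h — {d,t}
  i — {d,j,t,v}
  j — {d,i,t,v}
  t — {d,h,i,j,v}
  v — {d,i,j,t}

N(v) = ["d", "i", "j", "t"]

Answer: ["d", "i", "j", "t"]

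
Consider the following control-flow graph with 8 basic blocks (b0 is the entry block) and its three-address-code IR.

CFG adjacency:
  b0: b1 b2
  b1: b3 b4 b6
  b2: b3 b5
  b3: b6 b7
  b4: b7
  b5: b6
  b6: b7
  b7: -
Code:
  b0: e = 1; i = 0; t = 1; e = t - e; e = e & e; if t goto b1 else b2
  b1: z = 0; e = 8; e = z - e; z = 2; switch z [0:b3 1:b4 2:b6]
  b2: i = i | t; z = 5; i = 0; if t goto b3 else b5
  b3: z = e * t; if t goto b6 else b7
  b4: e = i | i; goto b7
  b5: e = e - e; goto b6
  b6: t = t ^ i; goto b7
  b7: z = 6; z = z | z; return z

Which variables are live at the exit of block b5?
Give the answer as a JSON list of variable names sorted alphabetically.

def/use:
  b0 def {e,i,t} use ∅
  b1 def {e,z} use ∅
  b2 def {i,z} use {i,t}
  b3 def {z} use {e,t}
  b4 def {e} use {i}
  b5 def {e} use {e}
  b6 def {t} use {i,t}
  b7 def {z} use ∅

Liveness:
  live b0: ∅→{e,i,t}
  live b1: {i,t}→{e,i,t}
  live b2: {e,i,t}→{e,i,t}
  live b3: {e,i,t}→{i,t}
  live b4: {i}→∅
  live b5: {e,i,t}→{i,t}
  live b6: {i,t}→∅
  live b7: ∅→∅

live-out(b5) = ["i", "t"]

Answer: ["i", "t"]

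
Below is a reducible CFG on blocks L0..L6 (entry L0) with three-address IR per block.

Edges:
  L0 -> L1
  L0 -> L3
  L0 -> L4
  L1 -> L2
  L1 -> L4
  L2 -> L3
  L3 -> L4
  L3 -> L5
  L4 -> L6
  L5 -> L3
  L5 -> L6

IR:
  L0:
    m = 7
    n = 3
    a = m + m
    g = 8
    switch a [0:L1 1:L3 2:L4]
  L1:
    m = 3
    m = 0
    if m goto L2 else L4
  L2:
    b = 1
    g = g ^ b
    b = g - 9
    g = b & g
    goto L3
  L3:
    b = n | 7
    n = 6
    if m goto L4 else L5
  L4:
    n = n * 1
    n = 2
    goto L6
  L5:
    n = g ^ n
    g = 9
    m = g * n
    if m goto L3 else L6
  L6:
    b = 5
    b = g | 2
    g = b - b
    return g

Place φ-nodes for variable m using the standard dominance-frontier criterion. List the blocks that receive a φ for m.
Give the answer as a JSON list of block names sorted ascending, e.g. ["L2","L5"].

idom tree: L1←L0 L2←L1 L3←L0 L4←L0 L5←L3 L6←L0
Dom at joins:
  L3: preds {L0,L2,L5}: {L0} ∩ {L0,L1,L2} ∩ {L0,L3,L5} = {L0}; idom=L0
  L4: preds {L0,L1,L3}: {L0} ∩ {L0,L1} ∩ {L0,L3} = {L0}; idom=L0
  L6: preds {L4,L5}: {L0,L4} ∩ {L0,L3,L5} = {L0}; idom=L0

DF derivation:
  join L3 pred L0: · stop@L0
  join L3 pred L2: L2→L1 stop@L0
  join L3 pred L5: L5→L3 stop@L0
  join L4 pred L0: · stop@L0
  join L4 pred L1: L1 stop@L0
  join L4 pred L3: L3 stop@L0
  join L6 pred L4: L4 stop@L0
  join L6 pred L5: L5→L3 stop@L0
  L0 → ∅
  L1 → {L3,L4}
  L2 → {L3}
  L3 → {L3,L4,L6}
  L4 → {L6}
  L5 → {L3,L6}
  L6 → ∅

φ for m: defs {L0,L1,L5}
  DF⁺ = {L3,L4,L6}

Answer: ["L3", "L4", "L6"]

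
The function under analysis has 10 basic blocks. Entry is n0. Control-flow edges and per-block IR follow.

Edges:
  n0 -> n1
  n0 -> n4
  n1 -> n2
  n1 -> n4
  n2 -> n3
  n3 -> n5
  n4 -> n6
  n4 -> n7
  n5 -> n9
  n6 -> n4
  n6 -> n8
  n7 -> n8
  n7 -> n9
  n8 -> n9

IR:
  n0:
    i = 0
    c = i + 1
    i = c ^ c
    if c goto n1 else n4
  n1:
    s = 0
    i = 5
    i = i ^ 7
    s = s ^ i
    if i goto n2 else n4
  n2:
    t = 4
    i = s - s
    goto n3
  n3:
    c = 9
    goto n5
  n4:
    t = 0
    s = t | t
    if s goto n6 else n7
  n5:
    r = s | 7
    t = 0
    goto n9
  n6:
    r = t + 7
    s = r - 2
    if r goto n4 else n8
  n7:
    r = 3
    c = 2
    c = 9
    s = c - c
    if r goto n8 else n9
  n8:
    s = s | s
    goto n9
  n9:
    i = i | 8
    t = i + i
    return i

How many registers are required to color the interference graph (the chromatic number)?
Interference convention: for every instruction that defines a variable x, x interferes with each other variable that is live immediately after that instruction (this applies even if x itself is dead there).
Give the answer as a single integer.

Answer: 4

Analysis:
def/use:
  n0: def={c,i} ue=∅
  n1: def={i,s} ue=∅
  n2: def={i,t} ue={s}
  n3: def={c} ue=∅
  n4: def={s,t} ue=∅
  n5: def={r,t} ue={s}
  n6: def={r,s} ue={t}
  n7: def={c,r,s} ue=∅
  n8: def={s} ue={s}
  n9: def={i,t} ue={i}

Backward fixpoint:
  n0 li=∅ lo={i}
  n1 li=∅ lo={i,s}
  n2 li={s} lo={i,s}
  n3 li={i,s} lo={i,s}
  n4 li={i} lo={i,t}
  n5 li={i,s} lo={i}
  n6 li={i,t} lo={i,s}
  n7 li={i} lo={i,s}
  n8 li={i,s} lo={i}
  n9 li={i} lo=∅

Conflict graph:
  c↔{i,r,s}
  i↔{c,r,s,t}
  r↔{c,i,s}
  s↔{c,i,r,t}
  t↔{i,s}

Colouring:
  lower bound: {c,i,r,s} mutually conflict ⇒ χ ≥ 4
  assign c→r2 i→r0 r→r3 s→r1 t→r2 — no edge inside a register ⇒ χ ≤ 4
  χ = 4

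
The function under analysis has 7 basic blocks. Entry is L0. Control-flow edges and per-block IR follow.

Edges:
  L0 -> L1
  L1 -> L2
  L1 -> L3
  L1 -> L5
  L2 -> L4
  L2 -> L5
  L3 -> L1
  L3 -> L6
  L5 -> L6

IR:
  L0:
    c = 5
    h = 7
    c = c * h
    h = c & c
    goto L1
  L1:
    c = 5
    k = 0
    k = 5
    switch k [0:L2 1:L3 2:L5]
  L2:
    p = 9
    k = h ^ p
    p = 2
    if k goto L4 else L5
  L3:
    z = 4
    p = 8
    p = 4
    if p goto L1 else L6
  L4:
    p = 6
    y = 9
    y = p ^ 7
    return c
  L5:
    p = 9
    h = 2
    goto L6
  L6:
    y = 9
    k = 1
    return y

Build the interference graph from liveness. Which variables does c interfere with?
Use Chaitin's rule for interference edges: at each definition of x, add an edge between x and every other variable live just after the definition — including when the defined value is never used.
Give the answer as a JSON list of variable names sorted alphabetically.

def/use:
  L0 def {c,h} use ∅
  L1 def {c,k} use ∅
  L2 def {k,p} use {h}
  L3 def {p,z} use ∅
  L4 def {p,y} use {c}
  L5 def {h,p} use ∅
  L6 def {k,y} use ∅

Live sets:
  L0 li=∅ lo={h}
  L1 li={h} lo={c,h}
  L2 li={c,h} lo={c}
  L3 li={h} lo={h}
  L4 li={c} lo=∅
  L5 li=∅ lo=∅
  L6 li=∅ lo=∅

Conflict graph:
  c — {h,k,p,y}
  h — {c,k,p,z}
  k — {c,h,p,y}
  p — {c,h,k,y}
  y — {c,k,p}
  z — {h}

N(c) = ["h", "k", "p", "y"]

Answer: ["h", "k", "p", "y"]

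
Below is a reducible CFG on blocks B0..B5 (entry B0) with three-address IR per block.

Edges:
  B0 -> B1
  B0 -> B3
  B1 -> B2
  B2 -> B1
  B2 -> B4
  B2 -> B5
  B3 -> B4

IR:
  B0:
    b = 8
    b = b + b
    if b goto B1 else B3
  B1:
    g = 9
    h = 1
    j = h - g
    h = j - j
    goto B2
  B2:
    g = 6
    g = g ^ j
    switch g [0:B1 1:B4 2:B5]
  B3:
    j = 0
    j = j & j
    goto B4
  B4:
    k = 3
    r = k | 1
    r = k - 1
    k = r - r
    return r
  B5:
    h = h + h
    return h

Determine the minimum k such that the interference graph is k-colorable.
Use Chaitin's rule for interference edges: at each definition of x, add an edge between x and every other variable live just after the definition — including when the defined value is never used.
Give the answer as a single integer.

Block summaries:
  B0: def={b} ue=∅
  B1: def={g,h,j} ue=∅
  B2: def={g} ue={j}
  B3: def={j} ue=∅
  B4: def={k,r} ue=∅
  B5: def={h} ue={h}

Backward fixpoint:
  B0: in=∅ out=∅
  B1: in=∅ out={h,j}
  B2: in={h,j} out={h}
  B3: in=∅ out=∅
  B4: in=∅ out=∅
  B5: in={h} out=∅

Interference:
  b: ∅
  g: {h,j}
  h: {g,j}
  j: {g,h}
  k: {r}
  r: {k}

Chromatic number:
  lower bound: {g,h,j} mutually conflict ⇒ χ ≥ 3
  assign b→c0 g→c0 h→c1 j→c2 k→c0 r→c1 — no edge inside a register ⇒ χ ≤ 3
  χ = 3

Answer: 3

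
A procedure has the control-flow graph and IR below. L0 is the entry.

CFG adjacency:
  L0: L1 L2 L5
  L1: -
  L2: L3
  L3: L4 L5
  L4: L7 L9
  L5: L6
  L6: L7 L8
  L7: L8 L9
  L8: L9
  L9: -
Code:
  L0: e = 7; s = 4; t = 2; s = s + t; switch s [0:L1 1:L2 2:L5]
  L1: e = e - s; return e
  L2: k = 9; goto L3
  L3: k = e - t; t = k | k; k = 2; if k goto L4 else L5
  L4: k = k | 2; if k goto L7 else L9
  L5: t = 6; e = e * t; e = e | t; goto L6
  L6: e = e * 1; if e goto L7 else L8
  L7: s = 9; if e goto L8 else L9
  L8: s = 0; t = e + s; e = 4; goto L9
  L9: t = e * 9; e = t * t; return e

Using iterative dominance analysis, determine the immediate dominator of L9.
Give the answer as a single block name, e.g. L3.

idom tree: L1←L0 L2←L0 L3←L2 L4←L3 L5←L0 L6←L5 L7←L0 L8←L0 L9←L0
Dom∩ at merges:
  L5: preds {L0,L3}: {L0} ∩ {L0,L2,L3} = {L0}; idom=L0
  L7: preds {L4,L6}: {L0,L2,L3,L4} ∩ {L0,L5,L6} = {L0}; idom=L0
  L8: preds {L6,L7}: {L0,L5,L6} ∩ {L0,L7} = {L0}; idom=L0
  L9: preds {L4,L7,L8}: {L0,L2,L3,L4} ∩ {L0,L7} ∩ {L0,L8} = {L0}; idom=L0

idom(L9) = L0

Answer: L0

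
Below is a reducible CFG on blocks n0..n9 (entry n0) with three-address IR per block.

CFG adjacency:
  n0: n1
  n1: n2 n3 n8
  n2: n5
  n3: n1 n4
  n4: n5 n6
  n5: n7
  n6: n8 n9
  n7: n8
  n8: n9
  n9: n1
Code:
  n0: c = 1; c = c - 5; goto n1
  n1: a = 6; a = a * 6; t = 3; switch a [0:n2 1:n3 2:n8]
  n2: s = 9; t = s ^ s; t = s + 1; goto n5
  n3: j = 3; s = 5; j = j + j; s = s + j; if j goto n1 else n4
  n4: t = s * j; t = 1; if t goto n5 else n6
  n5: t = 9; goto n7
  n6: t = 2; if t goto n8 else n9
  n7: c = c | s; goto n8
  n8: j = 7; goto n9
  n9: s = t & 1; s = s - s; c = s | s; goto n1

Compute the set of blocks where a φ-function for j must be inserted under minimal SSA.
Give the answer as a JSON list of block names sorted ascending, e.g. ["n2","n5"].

Answer: ["n1", "n5", "n8", "n9"]

Derivation:
idom tree: n1←n0 n2←n1 n3←n1 n4←n3 n5←n1 n6←n4 n7←n5 n8←n1 n9←n1
Dom∩ at merges:
  n1: preds {n0,n3,n9}: {n0} ∩ {n0,n1,n3} ∩ {n0,n1,n9} = {n0}; idom=n0
  n5: preds {n2,n4}: {n0,n1,n2} ∩ {n0,n1,n3,n4} = {n0,n1}; idom=n1
  n8: preds {n1,n6,n7}: {n0,n1} ∩ {n0,n1,n3,n4,n6} ∩ {n0,n1,n5,n7} = {n0,n1}; idom=n1
  n9: preds {n6,n8}: {n0,n1,n3,n4,n6} ∩ {n0,n1,n8} = {n0,n1}; idom=n1

DF walk-up:
  join n1 pred n0: · stop@n0
  join n1 pred n3: n3→n1 stop@n0
  join n1 pred n9: n9→n1 stop@n0
  join n5 pred n2: n2 stop@n1
  join n5 pred n4: n4→n3 stop@n1
  join n8 pred n1: · stop@n1
  join n8 pred n6: n6→n4→n3 stop@n1
  join n8 pred n7: n7→n5 stop@n1
  join n9 pred n6: n6→n4→n3 stop@n1
  join n9 pred n8: n8 stop@n1
  n0 → ∅
  n1 → {n1}
  n2 → {n5}
  n3 → {n1,n5,n8,n9}
  n4 → {n5,n8,n9}
  n5 → {n8}
  n6 → {n8,n9}
  n7 → {n8}
  n8 → {n9}
  n9 → {n1}

φ for j: defs {n3,n8}
  DF⁺ = {n1,n5,n8,n9}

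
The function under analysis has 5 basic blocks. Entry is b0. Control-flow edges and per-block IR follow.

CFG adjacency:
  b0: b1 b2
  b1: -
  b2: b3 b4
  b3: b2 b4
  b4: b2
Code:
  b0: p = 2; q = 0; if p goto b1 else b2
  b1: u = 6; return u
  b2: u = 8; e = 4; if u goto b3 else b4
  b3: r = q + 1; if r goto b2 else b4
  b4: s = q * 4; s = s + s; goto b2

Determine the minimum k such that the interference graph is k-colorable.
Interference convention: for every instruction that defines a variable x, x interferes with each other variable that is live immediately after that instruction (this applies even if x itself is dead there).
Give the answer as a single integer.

Answer: 3

Analysis:
def/use:
  b0 def {p,q} use ∅
  b1 def {u} use ∅
  b2 def {e,u} use ∅
  b3 def {r} use {q}
  b4 def {s} use {q}

Liveness:
  b0 li=∅ lo={q}
  b1 li=∅ lo=∅
  b2 li={q} lo={q}
  b3 li={q} lo={q}
  b4 li={q} lo={q}

Conflict graph:
  e — {q,u}
  p — {q}
  q — {e,p,r,s,u}
  r — {q}
  s — {q}
  u — {e,q}

Colouring:
  clique {e,q,u} ⇒ need ≥ 3
  3-colouring: r0={q}  r1={e,p,r,s}  r2={u}
  χ = 3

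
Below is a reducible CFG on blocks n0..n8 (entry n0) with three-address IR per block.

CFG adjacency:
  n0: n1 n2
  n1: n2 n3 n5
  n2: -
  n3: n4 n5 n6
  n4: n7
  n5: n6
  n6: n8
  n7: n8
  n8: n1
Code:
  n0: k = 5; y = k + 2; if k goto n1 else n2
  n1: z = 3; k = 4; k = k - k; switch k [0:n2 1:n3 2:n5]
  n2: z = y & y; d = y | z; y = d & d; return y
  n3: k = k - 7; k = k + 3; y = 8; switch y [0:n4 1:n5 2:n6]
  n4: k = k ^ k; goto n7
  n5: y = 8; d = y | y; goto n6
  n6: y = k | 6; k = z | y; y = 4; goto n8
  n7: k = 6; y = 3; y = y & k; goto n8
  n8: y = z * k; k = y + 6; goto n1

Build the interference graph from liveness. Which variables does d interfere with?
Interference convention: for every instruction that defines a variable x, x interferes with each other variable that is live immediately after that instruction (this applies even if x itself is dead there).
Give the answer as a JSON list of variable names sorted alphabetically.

Answer: ["k", "z"]

Working:
Per-block:
  n0: {k,y} / ∅
  n1: {k,z} / ∅
  n2: {d,y,z} / {y}
  n3: {k,y} / {k}
  n4: {k} / {k}
  n5: {d,y} / ∅
  n6: {k,y} / {k,z}
  n7: {k,y} / ∅
  n8: {k,y} / {k,z}

Backward fixpoint:
  n0: in=∅ out={y}
  n1: in={y} out={k,y,z}
  n2: in={y} out=∅
  n3: in={k,z} out={k,z}
  n4: in={k,z} out={z}
  n5: in={k,z} out={k,z}
  n6: in={k,z} out={k,z}
  n7: in={z} out={k,z}
  n8: in={k,z} out={y}

Interference:
  d↔{k,z}
  k↔{d,y,z}
  y↔{k,z}
  z↔{d,k,y}

N(d) = ["k", "z"]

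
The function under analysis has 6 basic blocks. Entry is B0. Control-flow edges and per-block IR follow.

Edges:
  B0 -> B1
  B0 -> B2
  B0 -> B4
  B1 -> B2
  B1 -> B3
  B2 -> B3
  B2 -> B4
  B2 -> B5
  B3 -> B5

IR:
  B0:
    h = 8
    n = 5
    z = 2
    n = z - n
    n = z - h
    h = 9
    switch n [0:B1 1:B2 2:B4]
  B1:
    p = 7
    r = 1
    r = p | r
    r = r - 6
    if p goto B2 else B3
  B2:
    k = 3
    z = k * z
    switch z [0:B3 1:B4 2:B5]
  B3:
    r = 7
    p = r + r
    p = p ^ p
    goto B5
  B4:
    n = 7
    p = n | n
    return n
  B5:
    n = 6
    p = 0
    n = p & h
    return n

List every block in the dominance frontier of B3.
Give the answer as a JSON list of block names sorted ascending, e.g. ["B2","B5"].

Answer: ["B5"]

Analysis:
idom tree: B1←B0 B2←B0 B3←B0 B4←B0 B5←B0
Dom at joins:
  B2: preds {B0,B1}: {B0} ∩ {B0,B1} = {B0}; idom=B0
  B3: preds {B1,B2}: {B0,B1} ∩ {B0,B2} = {B0}; idom=B0
  B4: preds {B0,B2}: {B0} ∩ {B0,B2} = {B0}; idom=B0
  B5: preds {B2,B3}: {B0,B2} ∩ {B0,B3} = {B0}; idom=B0

Frontier:
  join B2 pred B0: · stop@B0
  join B2 pred B1: B1 stop@B0
  join B3 pred B1: B1 stop@B0
  join B3 pred B2: B2 stop@B0
  join B4 pred B0: · stop@B0
  join B4 pred B2: B2 stop@B0
  join B5 pred B2: B2 stop@B0
  join B5 pred B3: B3 stop@B0
  DF(B0)=∅
  DF(B1)={B2,B3}
  DF(B2)={B3,B4,B5}
  DF(B3)={B5}
  DF(B4)=∅
  DF(B5)=∅

DF(B3) = ["B5"]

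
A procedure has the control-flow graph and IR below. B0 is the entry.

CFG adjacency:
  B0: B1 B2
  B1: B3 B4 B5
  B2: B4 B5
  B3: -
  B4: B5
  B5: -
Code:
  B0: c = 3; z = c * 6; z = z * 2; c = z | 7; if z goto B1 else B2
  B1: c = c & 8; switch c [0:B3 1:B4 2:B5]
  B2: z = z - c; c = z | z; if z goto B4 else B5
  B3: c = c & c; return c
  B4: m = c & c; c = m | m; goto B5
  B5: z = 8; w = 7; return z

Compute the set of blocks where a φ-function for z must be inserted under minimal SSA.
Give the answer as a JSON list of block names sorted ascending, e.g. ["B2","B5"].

idom tree: B1←B0 B2←B0 B3←B1 B4←B0 B5←B0
Join-block Dom:
  B4: preds {B1,B2}: {B0,B1} ∩ {B0,B2} = {B0}; idom=B0
  B5: preds {B1,B2,B4}: {B0,B1} ∩ {B0,B2} ∩ {B0,B4} = {B0}; idom=B0

DF walk-up:
  join B4 pred B1: B1 stop@B0
  join B4 pred B2: B2 stop@B0
  join B5 pred B1: B1 stop@B0
  join B5 pred B2: B2 stop@B0
  join B5 pred B4: B4 stop@B0
  B0: DF=∅
  B1: DF={B4,B5}
  B2: DF={B4,B5}
  B3: DF=∅
  B4: DF={B5}
  B5: DF=∅

φ for z: defs {B0,B2,B5}
  DF⁺ = {B4,B5}

Answer: ["B4", "B5"]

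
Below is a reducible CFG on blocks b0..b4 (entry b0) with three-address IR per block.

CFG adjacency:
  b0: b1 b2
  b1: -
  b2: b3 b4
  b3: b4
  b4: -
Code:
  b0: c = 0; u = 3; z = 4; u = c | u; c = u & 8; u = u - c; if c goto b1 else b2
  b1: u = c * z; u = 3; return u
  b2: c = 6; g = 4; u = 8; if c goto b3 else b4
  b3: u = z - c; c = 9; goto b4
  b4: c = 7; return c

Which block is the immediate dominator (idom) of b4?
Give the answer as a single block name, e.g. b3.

idom tree: b1←b0 b2←b0 b3←b2 b4←b2
Join-block Dom:
  b4: preds {b2,b3}: {b0,b2} ∩ {b0,b2,b3} = {b0,b2}; idom=b2

idom(b4) = b2

Answer: b2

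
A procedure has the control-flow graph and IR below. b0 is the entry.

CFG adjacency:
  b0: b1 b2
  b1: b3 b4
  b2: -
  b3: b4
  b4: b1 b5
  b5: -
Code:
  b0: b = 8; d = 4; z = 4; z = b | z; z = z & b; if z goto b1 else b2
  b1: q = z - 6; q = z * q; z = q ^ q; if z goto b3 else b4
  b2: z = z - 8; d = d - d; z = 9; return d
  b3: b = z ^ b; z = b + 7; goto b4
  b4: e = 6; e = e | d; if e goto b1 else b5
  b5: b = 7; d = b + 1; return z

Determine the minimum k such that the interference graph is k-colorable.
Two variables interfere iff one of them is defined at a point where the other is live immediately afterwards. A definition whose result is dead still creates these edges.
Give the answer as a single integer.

def/use:
  b0 def {b,d,z} use ∅
  b1 def {q,z} use {z}
  b2 def {d,z} use {d,z}
  b3 def {b,z} use {b,z}
  b4 def {e} use {d}
  b5 def {b,d} use {z}

Backward fixpoint:
  live b0: ∅→{b,d,z}
  live b1: {b,d,z}→{b,d,z}
  live b2: {d,z}→∅
  live b3: {b,d,z}→{b,d,z}
  live b4: {b,d,z}→{b,d,z}
  live b5: {z}→∅

Interfere edges:
  b — {d,e,q,z}
  d — {b,e,q,z}
  e — {b,d,z}
  q — {b,d,z}
  z — {b,d,e,q}

Chromatic number:
  clique {b,d,e,z} ⇒ need ≥ 4
  assign b→R0 d→R1 e→R3 q→R3 z→R2 — no edge inside a register ⇒ χ ≤ 4
  χ = 4

Answer: 4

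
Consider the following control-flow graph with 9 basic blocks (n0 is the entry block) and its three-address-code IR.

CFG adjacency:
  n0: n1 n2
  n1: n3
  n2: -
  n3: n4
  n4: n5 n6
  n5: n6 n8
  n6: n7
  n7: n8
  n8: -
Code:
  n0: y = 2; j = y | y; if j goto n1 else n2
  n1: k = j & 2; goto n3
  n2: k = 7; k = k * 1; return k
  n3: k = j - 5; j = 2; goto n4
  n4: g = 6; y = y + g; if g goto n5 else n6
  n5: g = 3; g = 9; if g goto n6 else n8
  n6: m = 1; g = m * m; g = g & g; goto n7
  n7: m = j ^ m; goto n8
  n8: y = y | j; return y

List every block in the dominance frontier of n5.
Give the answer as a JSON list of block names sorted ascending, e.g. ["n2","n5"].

idom tree: n1←n0 n2←n0 n3←n1 n4←n3 n5←n4 n6←n4 n7←n6 n8←n4
Dom∩ at merges:
  n6: preds {n4,n5}: {n0,n1,n3,n4} ∩ {n0,n1,n3,n4,n5} = {n0,n1,n3,n4}; idom=n4
  n8: preds {n5,n7}: {n0,n1,n3,n4,n5} ∩ {n0,n1,n3,n4,n6,n7} = {n0,n1,n3,n4}; idom=n4

DF walk-up:
  n6←n4: walk · to n4
  n6←n5: walk n5 to n4
  n8←n5: walk n5 to n4
  n8←n7: walk n7→n6 to n4
  DF(n0)=∅
  DF(n1)=∅
  DF(n2)=∅
  DF(n3)=∅
  DF(n4)=∅
  DF(n5)={n6,n8}
  DF(n6)={n8}
  DF(n7)={n8}
  DF(n8)=∅

DF(n5) = ["n6", "n8"]

Answer: ["n6", "n8"]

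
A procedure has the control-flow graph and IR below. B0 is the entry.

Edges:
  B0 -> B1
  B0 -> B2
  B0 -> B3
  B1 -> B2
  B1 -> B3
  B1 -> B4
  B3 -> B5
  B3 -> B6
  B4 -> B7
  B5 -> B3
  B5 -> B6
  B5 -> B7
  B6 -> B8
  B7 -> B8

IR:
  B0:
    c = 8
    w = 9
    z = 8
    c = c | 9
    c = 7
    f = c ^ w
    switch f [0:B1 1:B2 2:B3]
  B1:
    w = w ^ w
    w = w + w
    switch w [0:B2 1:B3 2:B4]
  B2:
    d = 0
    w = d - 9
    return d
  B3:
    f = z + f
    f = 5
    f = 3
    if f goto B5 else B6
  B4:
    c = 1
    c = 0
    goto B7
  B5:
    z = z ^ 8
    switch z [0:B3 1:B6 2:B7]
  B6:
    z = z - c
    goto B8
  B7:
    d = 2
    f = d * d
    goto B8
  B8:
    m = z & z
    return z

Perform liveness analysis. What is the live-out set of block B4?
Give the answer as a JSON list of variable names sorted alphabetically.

Answer: ["z"]

Working:
Block summaries:
  B0 def {c,f,w,z} use ∅
  B1 def {w} use {w}
  B2 def {d,w} use ∅
  B3 def {f} use {f,z}
  B4 def {c} use ∅
  B5 def {z} use {z}
  B6 def {z} use {c,z}
  B7 def {d,f} use ∅
  B8 def {m} use {z}

Backward fixpoint:
  B0: in=∅ out={c,f,w,z}
  B1: in={c,f,w,z} out={c,f,z}
  B2: in=∅ out=∅
  B3: in={c,f,z} out={c,f,z}
  B4: in={z} out={z}
  B5: in={c,f,z} out={c,f,z}
  B6: in={c,z} out={z}
  B7: in={z} out={z}
  B8: in={z} out=∅

live-out(B4) = ["z"]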